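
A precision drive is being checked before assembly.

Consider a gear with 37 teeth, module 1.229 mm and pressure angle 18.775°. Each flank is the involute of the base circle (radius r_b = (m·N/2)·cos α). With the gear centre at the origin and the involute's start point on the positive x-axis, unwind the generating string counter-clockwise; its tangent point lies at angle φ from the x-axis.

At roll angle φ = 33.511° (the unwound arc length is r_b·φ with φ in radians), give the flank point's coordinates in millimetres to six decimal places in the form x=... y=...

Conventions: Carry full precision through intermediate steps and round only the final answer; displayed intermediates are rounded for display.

topology: single-mesh involute geometry — m = 1.229, N = 37
pitch radius r_p = m·N/2 = 1.229·37/2 = 22.736500
base radius r_b = r_p·cos α = 22.736500·cos 18.775° = 21.526686
roll angle φ = 33.511° = 0.58487729 rad
x = r_b·(cos φ + φ·sin φ) = 24.899678
y = r_b·(sin φ − φ·cos φ) = 1.387140

x=24.899678 y=1.387140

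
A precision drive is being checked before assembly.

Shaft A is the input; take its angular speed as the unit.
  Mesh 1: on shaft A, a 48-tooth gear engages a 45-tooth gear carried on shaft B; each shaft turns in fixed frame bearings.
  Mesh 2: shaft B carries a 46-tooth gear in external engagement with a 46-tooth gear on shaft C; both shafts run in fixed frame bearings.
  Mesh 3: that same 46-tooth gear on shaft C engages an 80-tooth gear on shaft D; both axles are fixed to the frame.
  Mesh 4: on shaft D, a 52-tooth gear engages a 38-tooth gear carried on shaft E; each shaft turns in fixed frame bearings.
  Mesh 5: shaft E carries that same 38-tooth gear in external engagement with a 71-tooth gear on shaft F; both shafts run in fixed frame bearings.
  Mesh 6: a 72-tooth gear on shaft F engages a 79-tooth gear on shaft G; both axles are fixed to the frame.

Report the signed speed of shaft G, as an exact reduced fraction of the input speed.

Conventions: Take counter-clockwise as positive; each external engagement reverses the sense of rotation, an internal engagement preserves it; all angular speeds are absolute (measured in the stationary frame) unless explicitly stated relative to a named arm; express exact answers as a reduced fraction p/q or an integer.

6-mesh fixed-axis compound train (all bearings frame-fixed)
mesh 1 [48T→45T]: |ω|/ω_in = 1×48/45 = 16/15, sense flips to −
mesh 2 [46T→46T]: |ω|/ω_in = (16/15)×46/46 = 16/15, sense flips to +
mesh 3 [46T→80T]: |ω|/ω_in = (16/15)×46/80 = 46/75, sense flips to −
mesh 4 [52T→38T]: |ω|/ω_in = (46/75)×52/38 = 1196/1425, sense flips to +
mesh 5 [38T→71T]: |ω|/ω_in = (1196/1425)×38/71 = 2392/5325, sense flips to −
mesh 6 [72T→79T]: |ω|/ω_in = (2392/5325)×72/79 = 57408/140225, sense flips to +
signed output speed (× input speed) = 57408/140225

57408/140225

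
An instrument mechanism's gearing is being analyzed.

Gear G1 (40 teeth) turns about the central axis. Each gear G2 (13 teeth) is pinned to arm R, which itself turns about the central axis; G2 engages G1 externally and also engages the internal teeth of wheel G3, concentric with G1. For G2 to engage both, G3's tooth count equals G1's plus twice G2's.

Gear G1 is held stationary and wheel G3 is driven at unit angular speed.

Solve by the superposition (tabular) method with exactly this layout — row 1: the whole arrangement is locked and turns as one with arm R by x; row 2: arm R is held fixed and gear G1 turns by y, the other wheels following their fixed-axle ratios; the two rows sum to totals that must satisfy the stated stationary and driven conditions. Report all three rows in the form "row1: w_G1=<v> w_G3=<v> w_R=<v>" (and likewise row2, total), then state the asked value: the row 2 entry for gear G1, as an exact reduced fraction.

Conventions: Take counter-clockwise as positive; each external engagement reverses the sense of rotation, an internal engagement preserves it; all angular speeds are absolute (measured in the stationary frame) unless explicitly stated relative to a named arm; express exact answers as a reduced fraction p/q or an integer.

topology: planetary set — G1 40T / G2 13T / G3 66T, arm = carrier (Willis)
row 1 — lock + rotate with arm: ω_sun = ω_ring = ω_arm = x
row 2 — arm fixed, fixed-axis ratios: sun y, ring −(40/66)·y, arm 0
boundary: total ω_sun = x + y = 0 and total ω_ring = x − (40/66)·y = 1  ⇒  y = -33/53, x = 33/53
row 2 ring = −(40/66)·(-33/53) = 20/53
totals (row 1 + row 2): sun 33/53 + (-33/53) = 0, ring 33/53 + 20/53 = 1, arm 33/53 + 0 = 33/53
asked cell (row2, sun) = -33/53

row1: w_G1=33/53 w_G3=33/53 w_R=33/53
row2: w_G1=-33/53 w_G3=20/53 w_R=0
total: w_G1=0 w_G3=1 w_R=33/53
asked value: -33/53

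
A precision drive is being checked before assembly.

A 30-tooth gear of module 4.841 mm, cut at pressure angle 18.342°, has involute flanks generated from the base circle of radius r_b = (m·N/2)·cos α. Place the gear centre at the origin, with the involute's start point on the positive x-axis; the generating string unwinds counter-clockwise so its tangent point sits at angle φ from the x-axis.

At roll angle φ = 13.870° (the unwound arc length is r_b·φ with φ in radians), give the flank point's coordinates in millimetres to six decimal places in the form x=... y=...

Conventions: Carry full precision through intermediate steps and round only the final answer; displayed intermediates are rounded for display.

x=70.915880 y=0.324022

topology: single-mesh involute geometry — m = 4.841, N = 30
pitch radius r_p = m·N/2 = 4.841·30/2 = 72.615000
base radius r_b = r_p·cos α = 72.615000·cos 18.342° = 68.925799
roll angle φ = 13.870° = 0.24207717 rad
x = r_b·(cos φ + φ·sin φ) = 70.915880
y = r_b·(sin φ − φ·cos φ) = 0.324022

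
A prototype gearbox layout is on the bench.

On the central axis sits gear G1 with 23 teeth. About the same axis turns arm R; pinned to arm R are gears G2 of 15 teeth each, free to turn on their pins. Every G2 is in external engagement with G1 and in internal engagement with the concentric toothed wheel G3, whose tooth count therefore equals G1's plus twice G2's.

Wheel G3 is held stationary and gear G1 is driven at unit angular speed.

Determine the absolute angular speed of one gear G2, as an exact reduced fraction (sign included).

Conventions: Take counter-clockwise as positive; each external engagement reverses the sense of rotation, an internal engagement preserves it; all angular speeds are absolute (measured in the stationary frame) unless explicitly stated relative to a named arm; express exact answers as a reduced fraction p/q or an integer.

-23/30

planetary set (23T centre, 15T on arm, 53T internal) — Willis relation
ring teeth: 23 + 2·15 = 53
23(ω_sun−ω_arm) = −53(ω_ring−ω_arm),  ω_ring = 0, ω_sun = 1
23(1−ω_arm) = −53(0−ω_arm)  ⇒  76·ω_arm = 23  ⇒  ω_arm = 23/76
sun–planet mesh: 23·(1−23/76) = −15·(ω_p−ω_arm)  ⇒  ω_p−ω_arm = -1219/1140
ω_p = 23/76 − 1219/1140 = -23/30
exact speed ratio = -23/30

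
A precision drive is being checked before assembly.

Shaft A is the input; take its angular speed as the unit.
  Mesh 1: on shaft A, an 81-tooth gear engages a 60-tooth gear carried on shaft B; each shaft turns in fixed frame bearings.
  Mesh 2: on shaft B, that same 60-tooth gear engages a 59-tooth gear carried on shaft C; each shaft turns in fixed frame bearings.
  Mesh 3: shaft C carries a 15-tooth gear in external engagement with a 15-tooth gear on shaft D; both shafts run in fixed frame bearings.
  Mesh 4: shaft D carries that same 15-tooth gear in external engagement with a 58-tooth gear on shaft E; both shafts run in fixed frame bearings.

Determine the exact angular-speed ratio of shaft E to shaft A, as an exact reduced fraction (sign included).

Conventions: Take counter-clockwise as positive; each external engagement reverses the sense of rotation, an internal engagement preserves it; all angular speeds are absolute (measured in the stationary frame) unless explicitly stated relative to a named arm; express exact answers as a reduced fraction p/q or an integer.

1215/3422

class = fixed-axis compound train [4 meshes; 4 ratios multiply, 4 sense flips]
mesh 1 [81T→60T]: running ratio 27/20, sense −
mesh 2 [60T→59T]: running ratio 81/59, sense +
mesh 3 [15T→15T]: running ratio 81/59, sense −
mesh 4 [15T→58T]: running ratio 1215/3422, sense +
ω_out/ω_in = 1215/3422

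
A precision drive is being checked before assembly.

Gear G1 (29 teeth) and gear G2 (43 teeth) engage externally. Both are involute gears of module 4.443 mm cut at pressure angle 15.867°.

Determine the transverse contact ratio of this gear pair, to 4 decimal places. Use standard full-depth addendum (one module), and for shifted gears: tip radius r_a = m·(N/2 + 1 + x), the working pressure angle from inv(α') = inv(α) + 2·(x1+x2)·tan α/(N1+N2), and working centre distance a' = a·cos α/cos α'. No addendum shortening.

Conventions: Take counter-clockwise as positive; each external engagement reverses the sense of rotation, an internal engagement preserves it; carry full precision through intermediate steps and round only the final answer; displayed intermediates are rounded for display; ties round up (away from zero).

1.9133

topology: single-mesh involute geometry — m = 4.443, 29T/43T pair
base radii: r_b1 = 61.968896, r_b2 = 91.884915
tip radii: r_a1 = 68.866500, r_a2 = 99.967500
no profile shift: α' = α, a' = a
action lengths: √(r_a1²−r_b1²) = 30.040817, √(r_a2²−r_b2²) = 39.378464
base pitch p_b = π·m·cos α = 13.426278
CR = (30.040817 + 39.378464 − 159.948000·sin 15.86700°)/13.426278 = 1.913312
contact ratio ≈ 1.9133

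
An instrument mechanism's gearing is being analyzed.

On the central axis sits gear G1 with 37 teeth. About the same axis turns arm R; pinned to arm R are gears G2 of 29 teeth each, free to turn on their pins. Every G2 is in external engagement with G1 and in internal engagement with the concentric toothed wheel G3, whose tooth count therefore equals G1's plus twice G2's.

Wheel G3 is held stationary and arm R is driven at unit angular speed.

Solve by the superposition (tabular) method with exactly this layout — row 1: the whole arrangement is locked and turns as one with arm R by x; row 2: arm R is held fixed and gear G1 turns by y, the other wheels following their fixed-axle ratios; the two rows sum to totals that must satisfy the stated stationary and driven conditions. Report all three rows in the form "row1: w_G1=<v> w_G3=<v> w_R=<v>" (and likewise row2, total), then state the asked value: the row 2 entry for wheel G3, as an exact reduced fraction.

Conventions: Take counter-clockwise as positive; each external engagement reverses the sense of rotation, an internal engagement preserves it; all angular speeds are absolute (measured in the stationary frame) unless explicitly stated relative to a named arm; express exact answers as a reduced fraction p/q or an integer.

row1: w_G1=1 w_G3=1 w_R=1
row2: w_G1=95/37 w_G3=-1 w_R=0
total: w_G1=132/37 w_G3=0 w_R=1
asked value: -1

planetary set (37T centre, 29T on arm, 95T internal) — Willis relation
superposition row 1 [locked train]: every member turns x
superposition row 2 [arm held]: sun y, ring −(37/95)·y, arm 0
boundary: total ω_ring = x − (37/95)·y = 0 and total ω_arm = x = 1  ⇒  y = 95/37, x = 1
row 2 ring = −(37/95)·95/37 = -1
totals (row 1 + row 2): sun 1 + 95/37 = 132/37, ring 1 + (-1) = 0, arm 1 + 0 = 1
asked cell (row2, ring) = -1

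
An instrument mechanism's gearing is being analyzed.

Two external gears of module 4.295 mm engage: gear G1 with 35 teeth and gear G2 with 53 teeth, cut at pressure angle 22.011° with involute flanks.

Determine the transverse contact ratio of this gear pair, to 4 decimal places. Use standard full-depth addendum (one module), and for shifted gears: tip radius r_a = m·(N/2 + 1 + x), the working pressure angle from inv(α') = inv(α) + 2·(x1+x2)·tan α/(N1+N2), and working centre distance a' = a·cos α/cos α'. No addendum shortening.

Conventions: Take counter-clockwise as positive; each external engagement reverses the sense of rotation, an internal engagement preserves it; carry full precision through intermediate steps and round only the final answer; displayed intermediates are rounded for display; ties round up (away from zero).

1.6320

recognized (one external pair, fixed centres): single-mesh tooth geometry, m = 4.295, N1 = 35, N2 = 53
base radii: r_b1 = 69.684050, r_b2 = 105.521561
tip radii: r_a1 = 79.457500, r_a2 = 118.112500
no profile shift: α' = α, a' = a
action lengths: √(r_a1²−r_b1²) = 38.178889, √(r_a2²−r_b2²) = 53.063762
base pitch p_b = π·m·cos α = 12.509651
CR = (38.178889 + 53.063762 − 188.980000·sin 22.01100°)/12.509651 = 1.632009
contact ratio ≈ 1.6320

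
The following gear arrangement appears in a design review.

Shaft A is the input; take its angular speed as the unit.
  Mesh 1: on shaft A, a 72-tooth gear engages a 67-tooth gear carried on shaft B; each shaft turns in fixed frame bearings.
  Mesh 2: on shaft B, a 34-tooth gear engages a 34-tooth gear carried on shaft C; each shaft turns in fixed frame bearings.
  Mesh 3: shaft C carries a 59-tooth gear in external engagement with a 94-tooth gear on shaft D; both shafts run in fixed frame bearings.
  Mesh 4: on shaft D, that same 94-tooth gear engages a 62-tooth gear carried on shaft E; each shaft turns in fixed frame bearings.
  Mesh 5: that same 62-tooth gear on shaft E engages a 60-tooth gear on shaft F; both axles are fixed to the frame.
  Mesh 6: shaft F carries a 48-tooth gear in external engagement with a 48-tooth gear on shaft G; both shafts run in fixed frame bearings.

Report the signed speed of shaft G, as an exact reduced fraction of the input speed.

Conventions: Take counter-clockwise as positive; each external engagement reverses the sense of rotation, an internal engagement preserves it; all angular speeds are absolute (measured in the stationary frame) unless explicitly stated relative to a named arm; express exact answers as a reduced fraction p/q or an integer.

354/335

6-mesh fixed-axis compound train (all bearings frame-fixed)
mesh 1 [72T→67T]: |ω|/ω_in = 1×72/67 = 72/67, sense flips to −
mesh 2 [34T→34T]: |ω|/ω_in = (72/67)×34/34 = 72/67, sense flips to +
mesh 3 [59T→94T]: |ω|/ω_in = (72/67)×59/94 = 2124/3149, sense flips to −
mesh 4 [94T→62T]: |ω|/ω_in = (2124/3149)×94/62 = 2124/2077, sense flips to +
mesh 5 [62T→60T]: |ω|/ω_in = (2124/2077)×62/60 = 354/335, sense flips to −
mesh 6 [48T→48T]: |ω|/ω_in = (354/335)×48/48 = 354/335, sense flips to +
signed output speed (× input speed) = 354/335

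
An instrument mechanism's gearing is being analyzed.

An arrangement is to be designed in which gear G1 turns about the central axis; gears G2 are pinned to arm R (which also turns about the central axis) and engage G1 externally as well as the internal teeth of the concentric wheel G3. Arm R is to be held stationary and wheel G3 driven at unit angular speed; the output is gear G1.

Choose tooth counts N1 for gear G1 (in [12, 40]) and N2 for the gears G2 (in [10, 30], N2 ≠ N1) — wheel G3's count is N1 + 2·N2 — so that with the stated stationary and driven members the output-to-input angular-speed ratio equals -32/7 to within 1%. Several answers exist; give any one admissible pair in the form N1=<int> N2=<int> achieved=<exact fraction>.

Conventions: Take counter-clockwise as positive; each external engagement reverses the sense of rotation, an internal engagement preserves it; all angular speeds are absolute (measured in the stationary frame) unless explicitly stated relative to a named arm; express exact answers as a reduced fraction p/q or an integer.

N1=14 N2=25 achieved=-32/7

class = planetary set [ratio -32/7 wanted; Willis about the carrier]
Willis with ω_arm = 0: ω_sun/ω_ring = −N3/N1; set equal to -32/7  ⇒  N3/N1 = −(-32/7) = 32/7
N3 = N1 + 2·N2  ⇒  N2/N1 = (N3/N1 − 1)/2 = (32/7 − 1)/2 = 25/14
smallest multiple with N1 ≥ 12 and N2 ≥ 10: k = 1  ⇒  N1 = 1·14 = 14, N2 = 1·25 = 25 (N1 ≤ 40, N2 ≤ 30, N2 ≠ N1 ✓), N3 = 14 + 2·25 = 64
check: −N3/N1 with N1 = 14, N3 = 64 gives -32/7; |achieved − target| = 0 ≤ 8/175 ✓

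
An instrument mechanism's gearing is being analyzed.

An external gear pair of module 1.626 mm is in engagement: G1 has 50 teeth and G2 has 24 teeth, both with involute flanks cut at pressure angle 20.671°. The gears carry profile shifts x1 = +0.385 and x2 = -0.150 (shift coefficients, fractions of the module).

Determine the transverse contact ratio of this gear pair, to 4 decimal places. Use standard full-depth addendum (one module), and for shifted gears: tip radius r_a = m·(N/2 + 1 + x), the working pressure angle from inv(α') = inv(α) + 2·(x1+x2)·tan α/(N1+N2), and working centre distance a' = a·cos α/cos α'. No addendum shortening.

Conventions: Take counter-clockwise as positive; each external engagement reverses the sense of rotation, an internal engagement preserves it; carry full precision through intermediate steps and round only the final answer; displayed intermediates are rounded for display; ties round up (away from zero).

recognized (one external pair, fixed centres): single-mesh tooth geometry, m = 1.626, N1 = 50, N2 = 24
base radii: r_b1 = 38.033068, r_b2 = 18.255872
tip radii: r_a1 = 42.902010, r_a2 = 20.894100
inv(α') = inv(20.671°) + 2·(+0.385-0.150)·tan α/(50+24) = 0.01890950  ⇒  α' = 21.58998°
a' = a·cos α / cos α' = 60.1620·cos 20.671°/cos 21.58998° = 60.536103
action lengths: √(r_a1²−r_b1²) = 19.851152, √(r_a2²−r_b2²) = 10.162998
base pitch p_b = π·m·cos α = 4.779376
CR = (19.851152 + 10.162998 − 60.536103·sin 21.58998°)/4.779376 = 1.619283
contact ratio ≈ 1.6193

1.6193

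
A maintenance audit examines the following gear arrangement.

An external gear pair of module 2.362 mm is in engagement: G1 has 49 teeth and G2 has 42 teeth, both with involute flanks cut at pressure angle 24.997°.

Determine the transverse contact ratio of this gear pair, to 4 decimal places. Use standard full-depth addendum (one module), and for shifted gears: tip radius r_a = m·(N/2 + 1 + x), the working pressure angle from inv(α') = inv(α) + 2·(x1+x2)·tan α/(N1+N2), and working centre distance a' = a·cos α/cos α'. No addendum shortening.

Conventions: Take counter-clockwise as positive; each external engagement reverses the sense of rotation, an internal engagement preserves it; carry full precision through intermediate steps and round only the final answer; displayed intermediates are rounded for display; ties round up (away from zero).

1.5257

single-mesh involute tooth geometry (49T engaging 42T at module 2.362)
base radii: r_b1 = 52.448406, r_b2 = 44.955776
tip radii: r_a1 = 60.231000, r_a2 = 51.964000
no profile shift: α' = α, a' = a
action lengths: √(r_a1²−r_b1²) = 29.613141, √(r_a2²−r_b2²) = 26.062146
base pitch p_b = π·m·cos α = 6.725368
CR = (29.613141 + 26.062146 − 107.471000·sin 24.99700°)/6.725368 = 1.525742
contact ratio ≈ 1.5257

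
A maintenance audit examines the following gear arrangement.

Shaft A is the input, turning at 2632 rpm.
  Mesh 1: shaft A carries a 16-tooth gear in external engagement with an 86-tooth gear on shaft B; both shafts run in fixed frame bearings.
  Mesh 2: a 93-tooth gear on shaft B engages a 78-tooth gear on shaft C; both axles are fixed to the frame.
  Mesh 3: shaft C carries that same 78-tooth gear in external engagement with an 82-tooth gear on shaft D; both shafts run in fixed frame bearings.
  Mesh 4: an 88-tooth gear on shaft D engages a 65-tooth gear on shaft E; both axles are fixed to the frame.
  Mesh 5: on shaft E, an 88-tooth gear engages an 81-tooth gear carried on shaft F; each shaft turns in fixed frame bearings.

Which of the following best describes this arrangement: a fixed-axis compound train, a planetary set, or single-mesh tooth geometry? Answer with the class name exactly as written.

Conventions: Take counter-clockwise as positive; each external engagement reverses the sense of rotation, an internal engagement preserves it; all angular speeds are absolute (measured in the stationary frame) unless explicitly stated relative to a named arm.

fixed-axis compound train

recognized (6 fixed axles, 5 meshes): fixed-axis compound train
classification: fixed-axis compound train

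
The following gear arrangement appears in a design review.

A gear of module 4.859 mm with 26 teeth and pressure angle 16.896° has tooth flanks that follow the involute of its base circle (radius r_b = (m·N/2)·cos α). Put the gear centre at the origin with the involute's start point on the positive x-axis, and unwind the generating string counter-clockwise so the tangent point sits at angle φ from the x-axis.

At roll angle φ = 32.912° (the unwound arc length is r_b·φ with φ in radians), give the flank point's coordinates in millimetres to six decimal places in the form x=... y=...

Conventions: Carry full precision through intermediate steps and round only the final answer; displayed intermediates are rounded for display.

x=69.604219 y=3.694045

single-mesh involute tooth geometry (26T wheel at module 4.859)
pitch radius r_p = m·N/2 = 4.859·26/2 = 63.167000
base radius r_b = r_p·cos α = 63.167000·cos 16.896° = 60.440325
roll angle φ = 32.912° = 0.57442276 rad
x = r_b·(cos φ + φ·sin φ) = 69.604219
y = r_b·(sin φ − φ·cos φ) = 3.694045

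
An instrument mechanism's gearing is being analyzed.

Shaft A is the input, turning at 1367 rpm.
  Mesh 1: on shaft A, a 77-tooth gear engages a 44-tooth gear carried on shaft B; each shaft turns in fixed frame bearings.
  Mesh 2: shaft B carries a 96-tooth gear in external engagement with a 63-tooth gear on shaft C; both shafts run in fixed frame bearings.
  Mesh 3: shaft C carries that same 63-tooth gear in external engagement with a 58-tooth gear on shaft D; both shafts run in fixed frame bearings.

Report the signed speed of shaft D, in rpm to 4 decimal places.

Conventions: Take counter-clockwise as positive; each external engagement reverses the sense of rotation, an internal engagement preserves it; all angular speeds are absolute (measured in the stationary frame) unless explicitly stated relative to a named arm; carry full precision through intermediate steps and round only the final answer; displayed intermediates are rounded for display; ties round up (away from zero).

class = fixed-axis compound train [3 meshes; 3 ratios multiply, 3 sense flips]
mesh 1 [77T→44T]: ω = 1367.0000×77/44 = 2392.2500 rpm, sense flips to −
mesh 2 [96T→63T]: ω = 2392.2500×96/63 = 3645.3333 rpm, sense flips to +
mesh 3 [63T→58T]: ω = 3645.3333×63/58 = 3959.5862 rpm, sense flips to −
signed output speed = -3959.5862 rpm

-3959.5862 rpm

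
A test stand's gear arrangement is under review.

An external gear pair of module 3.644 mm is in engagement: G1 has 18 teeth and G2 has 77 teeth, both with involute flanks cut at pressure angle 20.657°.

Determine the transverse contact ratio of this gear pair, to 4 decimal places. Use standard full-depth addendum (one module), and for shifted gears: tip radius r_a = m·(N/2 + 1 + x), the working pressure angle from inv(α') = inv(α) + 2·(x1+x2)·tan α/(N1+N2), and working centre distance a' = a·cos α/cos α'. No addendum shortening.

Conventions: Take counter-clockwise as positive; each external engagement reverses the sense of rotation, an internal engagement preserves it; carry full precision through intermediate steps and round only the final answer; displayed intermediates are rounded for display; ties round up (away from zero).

1.6453

recognized (one external pair, fixed centres): single-mesh tooth geometry, m = 3.644, N1 = 18, N2 = 77
base radii: r_b1 = 30.687514, r_b2 = 131.274365
tip radii: r_a1 = 36.440000, r_a2 = 143.938000
no profile shift: α' = α, a' = a
action lengths: √(r_a1²−r_b1²) = 19.650702, √(r_a2²−r_b2²) = 59.035489
base pitch p_b = π·m·cos α = 10.711963
CR = (19.650702 + 59.035489 − 173.090000·sin 20.65700°)/10.711963 = 1.645335
contact ratio ≈ 1.6453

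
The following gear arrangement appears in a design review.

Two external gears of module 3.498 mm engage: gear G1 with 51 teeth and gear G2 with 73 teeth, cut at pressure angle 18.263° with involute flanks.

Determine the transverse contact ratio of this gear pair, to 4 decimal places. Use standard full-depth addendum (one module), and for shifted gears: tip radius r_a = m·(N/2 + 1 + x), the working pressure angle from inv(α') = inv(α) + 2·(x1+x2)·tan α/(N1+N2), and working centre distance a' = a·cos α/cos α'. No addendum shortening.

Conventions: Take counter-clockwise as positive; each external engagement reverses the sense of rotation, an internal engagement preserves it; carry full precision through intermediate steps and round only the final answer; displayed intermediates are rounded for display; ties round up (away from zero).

1.8926

class = single-mesh tooth geometry [involute pair 51T × 73T, m = 3.498]
base radii: r_b1 = 84.705872, r_b2 = 121.245660
tip radii: r_a1 = 92.697000, r_a2 = 131.175000
no profile shift: α' = α, a' = a
action lengths: √(r_a1²−r_b1²) = 37.651680, √(r_a2²−r_b2²) = 50.063665
base pitch p_b = π·m·cos α = 10.435739
CR = (37.651680 + 50.063665 − 216.876000·sin 18.26300°)/10.435739 = 1.892621
contact ratio ≈ 1.8926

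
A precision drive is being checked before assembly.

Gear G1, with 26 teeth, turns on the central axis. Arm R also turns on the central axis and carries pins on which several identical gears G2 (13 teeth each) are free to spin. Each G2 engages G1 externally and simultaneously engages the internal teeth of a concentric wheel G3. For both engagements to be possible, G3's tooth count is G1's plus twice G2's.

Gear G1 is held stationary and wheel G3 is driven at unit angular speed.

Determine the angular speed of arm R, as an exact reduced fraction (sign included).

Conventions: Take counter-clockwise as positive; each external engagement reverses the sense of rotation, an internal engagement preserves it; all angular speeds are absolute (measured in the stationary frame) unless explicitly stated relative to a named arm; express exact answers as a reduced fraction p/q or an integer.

2/3

recognized (axles ride arm R): planetary set, 26/13/52 teeth
ring teeth: 26 + 2·13 = 52
26(ω_sun−ω_arm) = −52(ω_ring−ω_arm),  ω_sun = 0, ω_ring = 1
26(0−ω_arm) = −52(1−ω_arm)  ⇒  78·ω_arm = 52  ⇒  ω_arm = 2/3
exact speed ratio = 2/3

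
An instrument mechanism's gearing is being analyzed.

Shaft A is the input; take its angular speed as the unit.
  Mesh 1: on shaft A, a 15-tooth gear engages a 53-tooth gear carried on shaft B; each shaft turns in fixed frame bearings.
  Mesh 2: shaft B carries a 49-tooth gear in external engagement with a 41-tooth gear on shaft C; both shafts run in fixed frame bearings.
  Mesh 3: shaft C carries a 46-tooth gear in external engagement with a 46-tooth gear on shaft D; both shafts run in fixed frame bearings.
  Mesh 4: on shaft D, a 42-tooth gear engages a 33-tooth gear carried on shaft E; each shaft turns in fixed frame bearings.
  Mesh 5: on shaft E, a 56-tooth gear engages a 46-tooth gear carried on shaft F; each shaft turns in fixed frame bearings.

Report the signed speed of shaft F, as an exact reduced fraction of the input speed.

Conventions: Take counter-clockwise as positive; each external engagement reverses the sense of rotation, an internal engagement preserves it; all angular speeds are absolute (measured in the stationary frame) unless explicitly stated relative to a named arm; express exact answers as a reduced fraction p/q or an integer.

-288120/549769

5-mesh fixed-axis compound train (all bearings frame-fixed)
mesh 1 [15T→53T]: |ω|/ω_in = 1×15/53 = 15/53, sense flips to −
mesh 2 [49T→41T]: |ω|/ω_in = (15/53)×49/41 = 735/2173, sense flips to +
mesh 3 [46T→46T]: |ω|/ω_in = (735/2173)×46/46 = 735/2173, sense flips to −
mesh 4 [42T→33T]: |ω|/ω_in = (735/2173)×42/33 = 10290/23903, sense flips to +
mesh 5 [56T→46T]: |ω|/ω_in = (10290/23903)×56/46 = 288120/549769, sense flips to −
signed output speed (× input speed) = -288120/549769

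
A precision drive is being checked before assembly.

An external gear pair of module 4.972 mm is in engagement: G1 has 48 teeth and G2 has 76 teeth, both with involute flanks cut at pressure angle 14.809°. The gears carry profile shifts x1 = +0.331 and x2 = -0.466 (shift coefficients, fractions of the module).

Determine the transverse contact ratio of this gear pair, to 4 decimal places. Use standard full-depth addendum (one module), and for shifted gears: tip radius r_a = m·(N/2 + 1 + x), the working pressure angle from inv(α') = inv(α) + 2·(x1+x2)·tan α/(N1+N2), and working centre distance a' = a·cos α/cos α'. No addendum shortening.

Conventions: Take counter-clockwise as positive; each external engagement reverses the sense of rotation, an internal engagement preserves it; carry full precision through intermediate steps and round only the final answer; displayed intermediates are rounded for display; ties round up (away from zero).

class = single-mesh tooth geometry [involute pair 48T × 76T, m = 4.972]
base radii: r_b1 = 115.364312, r_b2 = 182.660160
tip radii: r_a1 = 125.945732, r_a2 = 191.591048
inv(α') = inv(14.809°) + 2·(+0.331-0.466)·tan α/(48+76) = 0.00533797  ⇒  α' = 14.32048°
a' = a·cos α / cos α' = 308.2640·cos 14.809°/cos 14.32048° = 307.581840
action lengths: √(r_a1²−r_b1²) = 50.531208, √(r_a2²−r_b2²) = 57.813454
base pitch p_b = π·m·cos α = 15.101153
CR = (50.531208 + 57.813454 − 307.581840·sin 14.32048°)/15.101153 = 2.136641
contact ratio ≈ 2.1366

2.1366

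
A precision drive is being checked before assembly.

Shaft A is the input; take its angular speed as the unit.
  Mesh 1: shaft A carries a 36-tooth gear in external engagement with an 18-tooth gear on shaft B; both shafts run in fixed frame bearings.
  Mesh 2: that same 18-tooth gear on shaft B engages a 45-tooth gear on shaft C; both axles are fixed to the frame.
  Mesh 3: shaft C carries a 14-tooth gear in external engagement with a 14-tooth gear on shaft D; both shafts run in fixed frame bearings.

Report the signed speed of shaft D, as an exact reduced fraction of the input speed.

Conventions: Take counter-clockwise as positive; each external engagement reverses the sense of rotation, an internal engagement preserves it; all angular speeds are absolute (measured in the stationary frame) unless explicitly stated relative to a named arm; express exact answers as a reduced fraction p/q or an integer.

-4/5

3-mesh fixed-axis compound train (all bearings frame-fixed)
mesh 1 [36T→18T]: |ω|/ω_in = 1×36/18 = 2, sense flips to −
mesh 2 [18T→45T]: |ω|/ω_in = 2×18/45 = 4/5, sense flips to +
mesh 3 [14T→14T]: |ω|/ω_in = (4/5)×14/14 = 4/5, sense flips to −
signed output speed (× input speed) = -4/5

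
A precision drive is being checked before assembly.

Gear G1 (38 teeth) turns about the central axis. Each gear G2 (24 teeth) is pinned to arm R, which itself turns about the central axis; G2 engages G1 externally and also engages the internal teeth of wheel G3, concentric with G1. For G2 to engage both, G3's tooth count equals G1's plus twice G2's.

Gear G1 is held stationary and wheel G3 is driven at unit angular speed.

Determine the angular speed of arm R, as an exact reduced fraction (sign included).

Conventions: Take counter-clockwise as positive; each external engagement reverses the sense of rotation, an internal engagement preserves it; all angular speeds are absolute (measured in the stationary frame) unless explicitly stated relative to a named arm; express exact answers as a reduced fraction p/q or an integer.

recognized (axles ride arm R): planetary set, 38/24/86 teeth
ring teeth: 38 + 2·24 = 86
38(ω_sun−ω_arm) = −86(ω_ring−ω_arm),  ω_sun = 0, ω_ring = 1
38(0−ω_arm) = −86(1−ω_arm)  ⇒  124·ω_arm = 86  ⇒  ω_arm = 43/62
exact speed ratio = 43/62

43/62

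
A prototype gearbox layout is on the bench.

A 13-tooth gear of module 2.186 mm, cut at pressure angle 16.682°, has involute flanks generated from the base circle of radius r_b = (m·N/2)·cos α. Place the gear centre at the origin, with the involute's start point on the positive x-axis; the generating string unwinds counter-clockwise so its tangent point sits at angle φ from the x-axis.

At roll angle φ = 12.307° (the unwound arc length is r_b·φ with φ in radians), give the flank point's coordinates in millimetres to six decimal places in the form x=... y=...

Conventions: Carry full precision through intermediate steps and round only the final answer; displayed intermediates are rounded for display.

x=13.921361 y=0.044756

topology: single-mesh involute geometry — m = 2.186, N = 13
pitch radius r_p = m·N/2 = 2.186·13/2 = 14.209000
base radius r_b = r_p·cos α = 14.209000·cos 16.682° = 13.610982
roll angle φ = 12.307° = 0.21479767 rad
x = r_b·(cos φ + φ·sin φ) = 13.921361
y = r_b·(sin φ − φ·cos φ) = 0.044756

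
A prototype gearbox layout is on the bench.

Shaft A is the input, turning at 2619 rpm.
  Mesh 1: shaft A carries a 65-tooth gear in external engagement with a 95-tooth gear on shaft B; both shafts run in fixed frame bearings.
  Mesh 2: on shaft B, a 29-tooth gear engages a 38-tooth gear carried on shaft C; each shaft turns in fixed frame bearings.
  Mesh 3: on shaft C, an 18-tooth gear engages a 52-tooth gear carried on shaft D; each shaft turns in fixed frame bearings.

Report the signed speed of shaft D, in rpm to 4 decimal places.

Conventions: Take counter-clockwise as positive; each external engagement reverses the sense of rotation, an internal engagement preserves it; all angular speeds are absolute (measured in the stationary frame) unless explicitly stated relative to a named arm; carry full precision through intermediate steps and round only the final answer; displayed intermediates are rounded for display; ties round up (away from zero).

-473.3788 rpm

class = fixed-axis compound train [3 meshes; 3 ratios multiply, 3 sense flips]
mesh 1 [65T→95T]: ω = 2619.0000×65/95 = 1791.9474 rpm, sense flips to −
mesh 2 [29T→38T]: ω = 1791.9474×29/38 = 1367.5388 rpm, sense flips to +
mesh 3 [18T→52T]: ω = 1367.5388×18/52 = 473.3788 rpm, sense flips to −
signed output speed = -473.3788 rpm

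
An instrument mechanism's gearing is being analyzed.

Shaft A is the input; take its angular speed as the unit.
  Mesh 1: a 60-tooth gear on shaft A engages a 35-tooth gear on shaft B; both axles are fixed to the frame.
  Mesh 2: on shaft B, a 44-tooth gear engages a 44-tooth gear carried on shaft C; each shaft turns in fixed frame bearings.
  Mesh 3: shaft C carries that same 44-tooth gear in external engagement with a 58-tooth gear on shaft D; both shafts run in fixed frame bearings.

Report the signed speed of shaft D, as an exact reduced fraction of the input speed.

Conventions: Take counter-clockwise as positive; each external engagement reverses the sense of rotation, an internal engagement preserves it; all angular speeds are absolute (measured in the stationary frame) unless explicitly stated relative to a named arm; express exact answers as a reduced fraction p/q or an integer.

-264/203

3-mesh fixed-axis compound train (all bearings frame-fixed)
mesh 1 [60T→35T]: |ω|/ω_in = 1×60/35 = 12/7, sense flips to −
mesh 2 [44T→44T]: |ω|/ω_in = (12/7)×44/44 = 12/7, sense flips to +
mesh 3 [44T→58T]: |ω|/ω_in = (12/7)×44/58 = 264/203, sense flips to −
signed output speed (× input speed) = -264/203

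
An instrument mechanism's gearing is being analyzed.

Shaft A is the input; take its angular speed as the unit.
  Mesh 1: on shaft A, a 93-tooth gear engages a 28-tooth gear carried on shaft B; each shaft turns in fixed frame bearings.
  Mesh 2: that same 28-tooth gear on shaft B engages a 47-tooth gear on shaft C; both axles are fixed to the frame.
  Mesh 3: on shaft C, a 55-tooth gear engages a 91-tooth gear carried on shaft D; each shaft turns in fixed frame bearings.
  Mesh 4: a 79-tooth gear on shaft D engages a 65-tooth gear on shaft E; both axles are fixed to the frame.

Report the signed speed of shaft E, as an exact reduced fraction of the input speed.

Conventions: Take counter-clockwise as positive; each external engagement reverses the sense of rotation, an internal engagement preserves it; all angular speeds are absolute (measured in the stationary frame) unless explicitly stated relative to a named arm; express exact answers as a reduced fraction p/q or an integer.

4-mesh fixed-axis compound train (all bearings frame-fixed)
mesh 1 [93T→28T]: |ω|/ω_in = 1×93/28 = 93/28, sense flips to −
mesh 2 [28T→47T]: |ω|/ω_in = (93/28)×28/47 = 93/47, sense flips to +
mesh 3 [55T→91T]: |ω|/ω_in = (93/47)×55/91 = 5115/4277, sense flips to −
mesh 4 [79T→65T]: |ω|/ω_in = (5115/4277)×79/65 = 80817/55601, sense flips to +
signed output speed (× input speed) = 80817/55601

80817/55601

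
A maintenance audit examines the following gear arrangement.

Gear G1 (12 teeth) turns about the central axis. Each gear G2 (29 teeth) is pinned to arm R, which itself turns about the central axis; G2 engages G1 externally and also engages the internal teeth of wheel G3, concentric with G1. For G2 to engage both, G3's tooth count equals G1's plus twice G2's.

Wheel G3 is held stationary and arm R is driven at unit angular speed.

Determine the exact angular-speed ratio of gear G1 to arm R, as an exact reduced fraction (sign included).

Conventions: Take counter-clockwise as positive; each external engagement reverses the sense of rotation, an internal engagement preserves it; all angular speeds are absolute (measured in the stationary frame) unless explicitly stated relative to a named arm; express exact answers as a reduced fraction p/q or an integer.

planetary set (12T centre, 29T on arm, 70T internal) — Willis relation
ring teeth: 12 + 2·29 = 70
12(ω_sun−ω_arm) = −70(ω_ring−ω_arm),  ω_ring = 0, ω_arm = 1
ω_sun = 1 − (70/12)(0−1) = 41/6
ω_out/ω_in = 41/6

41/6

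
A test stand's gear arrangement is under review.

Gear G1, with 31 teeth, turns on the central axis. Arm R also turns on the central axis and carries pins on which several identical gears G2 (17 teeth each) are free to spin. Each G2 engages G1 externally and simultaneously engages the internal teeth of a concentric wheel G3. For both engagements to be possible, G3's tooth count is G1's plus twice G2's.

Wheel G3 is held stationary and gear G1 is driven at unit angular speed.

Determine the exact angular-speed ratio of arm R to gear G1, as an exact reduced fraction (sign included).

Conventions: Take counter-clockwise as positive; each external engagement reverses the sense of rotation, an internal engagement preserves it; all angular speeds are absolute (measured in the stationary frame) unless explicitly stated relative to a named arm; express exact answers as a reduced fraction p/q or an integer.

31/96

class = planetary set [G3 = 31+2·17 = 65; Willis about the carrier]
ring teeth: 31 + 2·17 = 65
31(ω_sun−ω_arm) = −65(ω_ring−ω_arm),  ω_ring = 0, ω_sun = 1
31(1−ω_arm) = −65(0−ω_arm)  ⇒  96·ω_arm = 31  ⇒  ω_arm = 31/96
ω_out/ω_in = 31/96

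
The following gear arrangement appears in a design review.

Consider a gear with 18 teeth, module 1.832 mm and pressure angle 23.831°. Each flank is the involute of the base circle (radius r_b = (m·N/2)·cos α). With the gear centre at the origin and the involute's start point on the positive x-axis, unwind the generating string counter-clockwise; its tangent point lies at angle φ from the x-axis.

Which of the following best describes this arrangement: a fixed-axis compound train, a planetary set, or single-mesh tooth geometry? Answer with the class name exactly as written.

single-mesh involute tooth geometry (18T wheel at module 1.832)
classification: single-mesh tooth geometry

single-mesh tooth geometry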